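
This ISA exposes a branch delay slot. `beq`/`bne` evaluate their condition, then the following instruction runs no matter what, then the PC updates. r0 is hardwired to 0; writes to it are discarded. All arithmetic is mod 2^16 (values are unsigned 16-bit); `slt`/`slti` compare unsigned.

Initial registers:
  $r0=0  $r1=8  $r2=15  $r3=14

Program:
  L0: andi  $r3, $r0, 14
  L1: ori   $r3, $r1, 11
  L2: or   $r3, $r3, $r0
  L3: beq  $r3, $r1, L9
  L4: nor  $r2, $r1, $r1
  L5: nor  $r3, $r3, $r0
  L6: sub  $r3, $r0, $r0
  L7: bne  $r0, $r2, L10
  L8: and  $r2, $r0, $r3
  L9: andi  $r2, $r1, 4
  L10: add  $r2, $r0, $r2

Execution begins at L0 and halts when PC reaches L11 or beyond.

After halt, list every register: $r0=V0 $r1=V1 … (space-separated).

$r0=0 $r1=8 $r2=0 $r3=0

[0] andi  $r3, $r0, 14  →  {$r0:0, $r1:8, $r2:15, $r3:0}
[1] ori   $r3, $r1, 11  →  {$r0:0, $r1:8, $r2:15, $r3:11}
[2] or   $r3, $r3, $r0  →  {$r0:0, $r1:8, $r2:15, $r3:11}
[3] beq  $r3, $r1, L9  →  {$r0:0, $r1:8, $r2:15, $r3:11}  ⟨branch fallthrough⟩
[4] nor  $r2, $r1, $r1  →  {$r0:0, $r1:8, $r2:65527, $r3:11}
[5] nor  $r3, $r3, $r0  →  {$r0:0, $r1:8, $r2:65527, $r3:65524}
[6] sub  $r3, $r0, $r0  →  {$r0:0, $r1:8, $r2:65527, $r3:0}
[7] bne  $r0, $r2, L10  →  {$r0:0, $r1:8, $r2:65527, $r3:0}  ⟨branch taken⟩
[8] and  $r2, $r0, $r3  →  {$r0:0, $r1:8, $r2:0, $r3:0}
[10] add  $r2, $r0, $r2  →  {$r0:0, $r1:8, $r2:0, $r3:0}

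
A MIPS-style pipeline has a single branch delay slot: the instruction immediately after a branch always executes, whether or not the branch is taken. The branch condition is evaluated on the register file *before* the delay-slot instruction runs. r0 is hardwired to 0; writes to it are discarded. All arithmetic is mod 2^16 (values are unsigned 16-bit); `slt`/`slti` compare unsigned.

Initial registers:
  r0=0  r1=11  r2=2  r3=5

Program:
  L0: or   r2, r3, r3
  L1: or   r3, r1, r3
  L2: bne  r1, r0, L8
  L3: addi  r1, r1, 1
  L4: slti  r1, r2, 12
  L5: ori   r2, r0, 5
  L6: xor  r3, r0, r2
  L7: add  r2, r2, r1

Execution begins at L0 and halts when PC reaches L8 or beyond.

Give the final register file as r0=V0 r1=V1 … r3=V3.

r0=0 r1=12 r2=5 r3=15

  step pc=0: or   r2, r3, r3  regs=(0,11,5,5)
  step pc=1: or   r3, r1, r3  regs=(0,11,5,15)
  step pc=2: bne  r1, r0, L8  cond=T  regs=(0,11,5,15)
  step pc=3: addi  r1, r1, 1  regs=(0,12,5,15)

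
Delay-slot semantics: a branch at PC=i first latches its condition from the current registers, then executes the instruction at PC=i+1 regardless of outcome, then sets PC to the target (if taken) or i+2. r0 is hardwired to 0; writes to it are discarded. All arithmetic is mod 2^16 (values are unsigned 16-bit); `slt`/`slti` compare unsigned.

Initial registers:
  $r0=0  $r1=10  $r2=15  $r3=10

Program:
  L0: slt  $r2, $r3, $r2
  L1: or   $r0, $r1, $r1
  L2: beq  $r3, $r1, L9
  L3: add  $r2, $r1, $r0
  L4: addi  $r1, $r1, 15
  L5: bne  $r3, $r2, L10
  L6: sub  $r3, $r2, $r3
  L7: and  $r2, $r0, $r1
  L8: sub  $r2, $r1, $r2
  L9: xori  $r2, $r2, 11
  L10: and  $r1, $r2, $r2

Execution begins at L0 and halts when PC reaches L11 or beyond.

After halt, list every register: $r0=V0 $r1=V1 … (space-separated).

$r0=0 $r1=1 $r2=1 $r3=10

PC=0  slt  $r2, $r3, $r2     | $r0=0 $r1=10 $r2=1 $r3=10
PC=1  or   $r0, $r1, $r1     | $r0=0 $r1=10 $r2=1 $r3=10
PC=2  beq  $r3, $r1, L9      | $r0=0 $r1=10 $r2=1 $r3=10  [TAKEN]
PC=3  add  $r2, $r1, $r0     | $r0=0 $r1=10 $r2=10 $r3=10
PC=9  xori  $r2, $r2, 11     | $r0=0 $r1=10 $r2=1 $r3=10
PC=10 and  $r1, $r2, $r2     | $r0=0 $r1=1 $r2=1 $r3=10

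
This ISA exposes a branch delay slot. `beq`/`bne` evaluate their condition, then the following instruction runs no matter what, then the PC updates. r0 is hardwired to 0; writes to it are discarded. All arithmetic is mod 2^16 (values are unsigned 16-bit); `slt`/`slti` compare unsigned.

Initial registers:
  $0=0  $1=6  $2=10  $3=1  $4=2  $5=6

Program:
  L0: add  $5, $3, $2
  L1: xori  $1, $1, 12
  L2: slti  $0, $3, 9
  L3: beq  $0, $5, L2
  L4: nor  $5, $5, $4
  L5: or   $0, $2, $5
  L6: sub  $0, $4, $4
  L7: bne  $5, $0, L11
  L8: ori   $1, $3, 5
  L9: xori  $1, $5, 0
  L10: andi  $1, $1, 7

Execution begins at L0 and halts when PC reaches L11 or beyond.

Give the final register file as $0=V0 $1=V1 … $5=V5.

#0 add  $5, $3, $2 ; 0/6/10/1/2/11
#1 xori  $1, $1, 12 ; 0/10/10/1/2/11
#2 slti  $0, $3, 9 ; 0/10/10/1/2/11
#3 beq  $0, $5, L2 ; 0/10/10/1/2/11 ; →fallthru
#4 nor  $5, $5, $4 ; 0/10/10/1/2/65524
#5 or   $0, $2, $5 ; 0/10/10/1/2/65524
#6 sub  $0, $4, $4 ; 0/10/10/1/2/65524
#7 bne  $5, $0, L11 ; 0/10/10/1/2/65524 ; →target
#8 ori   $1, $3, 5 ; 0/5/10/1/2/65524

$0=0 $1=5 $2=10 $3=1 $4=2 $5=65524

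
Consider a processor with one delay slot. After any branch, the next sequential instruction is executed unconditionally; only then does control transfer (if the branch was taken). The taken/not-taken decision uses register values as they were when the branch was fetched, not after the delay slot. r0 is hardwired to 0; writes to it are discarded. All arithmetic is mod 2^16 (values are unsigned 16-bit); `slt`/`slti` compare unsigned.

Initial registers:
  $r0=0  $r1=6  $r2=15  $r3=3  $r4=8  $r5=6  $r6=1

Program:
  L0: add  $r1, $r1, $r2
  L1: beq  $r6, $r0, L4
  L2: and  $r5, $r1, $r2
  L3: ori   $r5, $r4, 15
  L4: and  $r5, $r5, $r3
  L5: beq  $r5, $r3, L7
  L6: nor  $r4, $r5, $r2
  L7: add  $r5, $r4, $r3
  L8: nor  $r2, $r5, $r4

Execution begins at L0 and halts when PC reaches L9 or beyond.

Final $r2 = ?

  step pc=0: add  $r1, $r1, $r2  regs=(0,21,15,3,8,6,1)
  step pc=1: beq  $r6, $r0, L4  cond=F  regs=(0,21,15,3,8,6,1)
  step pc=2: and  $r5, $r1, $r2  regs=(0,21,15,3,8,5,1)
  step pc=3: ori   $r5, $r4, 15  regs=(0,21,15,3,8,15,1)
  step pc=4: and  $r5, $r5, $r3  regs=(0,21,15,3,8,3,1)
  step pc=5: beq  $r5, $r3, L7  cond=T  regs=(0,21,15,3,8,3,1)
  step pc=6: nor  $r4, $r5, $r2  regs=(0,21,15,3,65520,3,1)
  step pc=7: add  $r5, $r4, $r3  regs=(0,21,15,3,65520,65523,1)
  step pc=8: nor  $r2, $r5, $r4  regs=(0,21,12,3,65520,65523,1)

12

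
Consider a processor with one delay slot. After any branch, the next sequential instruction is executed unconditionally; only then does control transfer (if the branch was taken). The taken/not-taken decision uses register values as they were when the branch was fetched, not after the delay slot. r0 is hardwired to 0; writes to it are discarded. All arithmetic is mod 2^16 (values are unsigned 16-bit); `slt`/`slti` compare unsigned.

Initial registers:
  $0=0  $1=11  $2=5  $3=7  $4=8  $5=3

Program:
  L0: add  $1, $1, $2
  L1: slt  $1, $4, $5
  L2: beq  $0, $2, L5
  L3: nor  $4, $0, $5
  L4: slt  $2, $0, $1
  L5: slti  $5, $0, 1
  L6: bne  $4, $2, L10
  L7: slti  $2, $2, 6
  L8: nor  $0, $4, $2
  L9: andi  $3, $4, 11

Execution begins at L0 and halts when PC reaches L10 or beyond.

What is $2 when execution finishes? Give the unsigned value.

1

PC=0  add  $1, $1, $2        | $0=0 $1=16 $2=5 $3=7 $4=8 $5=3
PC=1  slt  $1, $4, $5        | $0=0 $1=0 $2=5 $3=7 $4=8 $5=3
PC=2  beq  $0, $2, L5        | $0=0 $1=0 $2=5 $3=7 $4=8 $5=3  [not taken]
PC=3  nor  $4, $0, $5        | $0=0 $1=0 $2=5 $3=7 $4=65532 $5=3
PC=4  slt  $2, $0, $1        | $0=0 $1=0 $2=0 $3=7 $4=65532 $5=3
PC=5  slti  $5, $0, 1        | $0=0 $1=0 $2=0 $3=7 $4=65532 $5=1
PC=6  bne  $4, $2, L10       | $0=0 $1=0 $2=0 $3=7 $4=65532 $5=1  [TAKEN]
PC=7  slti  $2, $2, 6        | $0=0 $1=0 $2=1 $3=7 $4=65532 $5=1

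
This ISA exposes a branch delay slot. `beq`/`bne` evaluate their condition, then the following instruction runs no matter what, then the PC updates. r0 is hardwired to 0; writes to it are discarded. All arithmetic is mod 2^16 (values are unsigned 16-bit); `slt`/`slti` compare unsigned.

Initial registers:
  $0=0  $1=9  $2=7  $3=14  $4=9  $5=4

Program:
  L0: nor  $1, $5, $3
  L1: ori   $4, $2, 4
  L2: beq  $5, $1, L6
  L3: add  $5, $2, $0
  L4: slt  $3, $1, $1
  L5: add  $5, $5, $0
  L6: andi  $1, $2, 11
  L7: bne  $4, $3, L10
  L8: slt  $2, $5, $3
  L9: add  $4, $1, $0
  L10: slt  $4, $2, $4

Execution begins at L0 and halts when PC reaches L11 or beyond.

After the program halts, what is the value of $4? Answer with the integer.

1

PC=0  nor  $1, $5, $3        | $0=0 $1=65521 $2=7 $3=14 $4=9 $5=4
PC=1  ori   $4, $2, 4        | $0=0 $1=65521 $2=7 $3=14 $4=7 $5=4
PC=2  beq  $5, $1, L6        | $0=0 $1=65521 $2=7 $3=14 $4=7 $5=4  [not taken]
PC=3  add  $5, $2, $0        | $0=0 $1=65521 $2=7 $3=14 $4=7 $5=7
PC=4  slt  $3, $1, $1        | $0=0 $1=65521 $2=7 $3=0 $4=7 $5=7
PC=5  add  $5, $5, $0        | $0=0 $1=65521 $2=7 $3=0 $4=7 $5=7
PC=6  andi  $1, $2, 11       | $0=0 $1=3 $2=7 $3=0 $4=7 $5=7
PC=7  bne  $4, $3, L10       | $0=0 $1=3 $2=7 $3=0 $4=7 $5=7  [TAKEN]
PC=8  slt  $2, $5, $3        | $0=0 $1=3 $2=0 $3=0 $4=7 $5=7
PC=10 slt  $4, $2, $4        | $0=0 $1=3 $2=0 $3=0 $4=1 $5=7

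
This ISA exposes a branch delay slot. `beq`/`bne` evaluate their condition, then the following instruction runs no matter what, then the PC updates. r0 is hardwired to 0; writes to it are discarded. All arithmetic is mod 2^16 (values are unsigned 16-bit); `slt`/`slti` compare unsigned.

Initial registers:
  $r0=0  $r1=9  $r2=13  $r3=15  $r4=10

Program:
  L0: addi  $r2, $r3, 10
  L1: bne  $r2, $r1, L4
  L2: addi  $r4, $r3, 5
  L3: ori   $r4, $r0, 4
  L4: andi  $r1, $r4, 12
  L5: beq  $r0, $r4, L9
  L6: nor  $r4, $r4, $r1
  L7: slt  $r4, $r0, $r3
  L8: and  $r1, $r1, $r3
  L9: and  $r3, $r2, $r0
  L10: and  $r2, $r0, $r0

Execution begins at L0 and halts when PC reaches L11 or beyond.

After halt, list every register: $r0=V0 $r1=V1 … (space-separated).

  step pc=0: addi  $r2, $r3, 10  regs=(0,9,25,15,10)
  step pc=1: bne  $r2, $r1, L4  cond=T  regs=(0,9,25,15,10)
  step pc=2: addi  $r4, $r3, 5  regs=(0,9,25,15,20)
  step pc=4: andi  $r1, $r4, 12  regs=(0,4,25,15,20)
  step pc=5: beq  $r0, $r4, L9  cond=F  regs=(0,4,25,15,20)
  step pc=6: nor  $r4, $r4, $r1  regs=(0,4,25,15,65515)
  step pc=7: slt  $r4, $r0, $r3  regs=(0,4,25,15,1)
  step pc=8: and  $r1, $r1, $r3  regs=(0,4,25,15,1)
  step pc=9: and  $r3, $r2, $r0  regs=(0,4,25,0,1)
  step pc=10: and  $r2, $r0, $r0  regs=(0,4,0,0,1)

$r0=0 $r1=4 $r2=0 $r3=0 $r4=1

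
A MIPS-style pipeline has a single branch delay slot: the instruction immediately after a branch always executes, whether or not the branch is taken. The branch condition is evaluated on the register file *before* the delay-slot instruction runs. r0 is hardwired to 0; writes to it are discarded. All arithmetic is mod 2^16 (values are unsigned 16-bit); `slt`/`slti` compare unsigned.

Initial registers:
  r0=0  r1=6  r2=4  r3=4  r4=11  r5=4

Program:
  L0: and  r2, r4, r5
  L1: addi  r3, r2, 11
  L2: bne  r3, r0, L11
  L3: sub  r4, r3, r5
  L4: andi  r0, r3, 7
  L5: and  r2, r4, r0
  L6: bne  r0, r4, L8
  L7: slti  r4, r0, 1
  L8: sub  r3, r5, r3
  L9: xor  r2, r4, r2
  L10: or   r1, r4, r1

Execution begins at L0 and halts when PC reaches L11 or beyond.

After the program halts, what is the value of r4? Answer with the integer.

#0 and  r2, r4, r5 ; 0/6/0/4/11/4
#1 addi  r3, r2, 11 ; 0/6/0/11/11/4
#2 bne  r3, r0, L11 ; 0/6/0/11/11/4 ; →target
#3 sub  r4, r3, r5 ; 0/6/0/11/7/4

7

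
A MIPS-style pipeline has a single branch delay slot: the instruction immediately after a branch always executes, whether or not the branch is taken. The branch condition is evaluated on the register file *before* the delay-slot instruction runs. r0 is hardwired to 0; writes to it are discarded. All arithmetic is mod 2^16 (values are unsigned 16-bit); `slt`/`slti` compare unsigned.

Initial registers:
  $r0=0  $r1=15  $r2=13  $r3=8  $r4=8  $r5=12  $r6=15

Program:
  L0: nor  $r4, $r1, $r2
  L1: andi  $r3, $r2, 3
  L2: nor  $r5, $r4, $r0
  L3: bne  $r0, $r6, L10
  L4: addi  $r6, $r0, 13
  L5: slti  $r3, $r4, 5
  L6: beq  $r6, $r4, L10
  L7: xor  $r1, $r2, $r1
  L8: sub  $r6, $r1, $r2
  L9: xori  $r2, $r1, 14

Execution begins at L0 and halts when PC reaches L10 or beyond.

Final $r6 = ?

13

PC=0  nor  $r4, $r1, $r2     | $r0=0 $r1=15 $r2=13 $r3=8 $r4=65520 $r5=12 $r6=15
PC=1  andi  $r3, $r2, 3      | $r0=0 $r1=15 $r2=13 $r3=1 $r4=65520 $r5=12 $r6=15
PC=2  nor  $r5, $r4, $r0     | $r0=0 $r1=15 $r2=13 $r3=1 $r4=65520 $r5=15 $r6=15
PC=3  bne  $r0, $r6, L10     | $r0=0 $r1=15 $r2=13 $r3=1 $r4=65520 $r5=15 $r6=15  [TAKEN]
PC=4  addi  $r6, $r0, 13     | $r0=0 $r1=15 $r2=13 $r3=1 $r4=65520 $r5=15 $r6=13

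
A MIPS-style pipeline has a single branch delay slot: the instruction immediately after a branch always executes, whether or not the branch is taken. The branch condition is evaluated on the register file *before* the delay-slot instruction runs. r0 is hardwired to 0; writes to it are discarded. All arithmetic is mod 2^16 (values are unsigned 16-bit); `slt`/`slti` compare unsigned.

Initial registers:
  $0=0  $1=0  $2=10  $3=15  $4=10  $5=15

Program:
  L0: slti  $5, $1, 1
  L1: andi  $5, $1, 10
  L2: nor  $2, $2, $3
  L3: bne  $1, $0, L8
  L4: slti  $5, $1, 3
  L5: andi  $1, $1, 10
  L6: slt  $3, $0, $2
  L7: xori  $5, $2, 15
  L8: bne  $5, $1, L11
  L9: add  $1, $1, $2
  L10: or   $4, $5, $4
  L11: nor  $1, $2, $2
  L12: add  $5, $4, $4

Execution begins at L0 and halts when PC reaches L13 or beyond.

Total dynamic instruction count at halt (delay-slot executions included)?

12

#0 slti  $5, $1, 1 ; 0/0/10/15/10/1
#1 andi  $5, $1, 10 ; 0/0/10/15/10/0
#2 nor  $2, $2, $3 ; 0/0/65520/15/10/0
#3 bne  $1, $0, L8 ; 0/0/65520/15/10/0 ; →fallthru
#4 slti  $5, $1, 3 ; 0/0/65520/15/10/1
#5 andi  $1, $1, 10 ; 0/0/65520/15/10/1
#6 slt  $3, $0, $2 ; 0/0/65520/1/10/1
#7 xori  $5, $2, 15 ; 0/0/65520/1/10/65535
#8 bne  $5, $1, L11 ; 0/0/65520/1/10/65535 ; →target
#9 add  $1, $1, $2 ; 0/65520/65520/1/10/65535
#11 nor  $1, $2, $2 ; 0/15/65520/1/10/65535
#12 add  $5, $4, $4 ; 0/15/65520/1/10/20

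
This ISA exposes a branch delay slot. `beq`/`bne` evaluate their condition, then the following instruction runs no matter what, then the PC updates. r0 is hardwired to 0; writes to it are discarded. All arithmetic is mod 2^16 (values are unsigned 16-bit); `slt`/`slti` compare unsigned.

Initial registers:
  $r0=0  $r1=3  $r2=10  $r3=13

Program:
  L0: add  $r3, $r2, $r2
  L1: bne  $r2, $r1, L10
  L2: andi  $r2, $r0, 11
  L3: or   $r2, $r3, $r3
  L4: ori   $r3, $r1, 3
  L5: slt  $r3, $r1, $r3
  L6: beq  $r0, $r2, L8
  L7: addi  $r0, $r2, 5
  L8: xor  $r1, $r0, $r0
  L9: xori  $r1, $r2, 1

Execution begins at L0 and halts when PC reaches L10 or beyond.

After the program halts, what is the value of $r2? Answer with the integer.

[0] add  $r3, $r2, $r2  →  {$r0:0, $r1:3, $r2:10, $r3:20}
[1] bne  $r2, $r1, L10  →  {$r0:0, $r1:3, $r2:10, $r3:20}  ⟨branch taken⟩
[2] andi  $r2, $r0, 11  →  {$r0:0, $r1:3, $r2:0, $r3:20}

0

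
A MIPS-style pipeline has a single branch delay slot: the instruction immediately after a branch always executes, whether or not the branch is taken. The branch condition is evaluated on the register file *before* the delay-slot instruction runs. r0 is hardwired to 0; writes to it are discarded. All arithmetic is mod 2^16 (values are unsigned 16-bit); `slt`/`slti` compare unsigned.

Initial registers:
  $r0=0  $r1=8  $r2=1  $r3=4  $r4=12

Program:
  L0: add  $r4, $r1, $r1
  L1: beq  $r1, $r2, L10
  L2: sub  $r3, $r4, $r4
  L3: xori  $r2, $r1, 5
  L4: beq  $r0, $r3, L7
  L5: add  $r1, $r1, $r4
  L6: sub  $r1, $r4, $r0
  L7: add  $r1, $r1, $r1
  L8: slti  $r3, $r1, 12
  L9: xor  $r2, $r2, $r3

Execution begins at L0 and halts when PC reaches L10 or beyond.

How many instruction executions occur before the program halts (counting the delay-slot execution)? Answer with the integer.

#0 add  $r4, $r1, $r1 ; 0/8/1/4/16
#1 beq  $r1, $r2, L10 ; 0/8/1/4/16 ; →fallthru
#2 sub  $r3, $r4, $r4 ; 0/8/1/0/16
#3 xori  $r2, $r1, 5 ; 0/8/13/0/16
#4 beq  $r0, $r3, L7 ; 0/8/13/0/16 ; →target
#5 add  $r1, $r1, $r4 ; 0/24/13/0/16
#7 add  $r1, $r1, $r1 ; 0/48/13/0/16
#8 slti  $r3, $r1, 12 ; 0/48/13/0/16
#9 xor  $r2, $r2, $r3 ; 0/48/13/0/16

9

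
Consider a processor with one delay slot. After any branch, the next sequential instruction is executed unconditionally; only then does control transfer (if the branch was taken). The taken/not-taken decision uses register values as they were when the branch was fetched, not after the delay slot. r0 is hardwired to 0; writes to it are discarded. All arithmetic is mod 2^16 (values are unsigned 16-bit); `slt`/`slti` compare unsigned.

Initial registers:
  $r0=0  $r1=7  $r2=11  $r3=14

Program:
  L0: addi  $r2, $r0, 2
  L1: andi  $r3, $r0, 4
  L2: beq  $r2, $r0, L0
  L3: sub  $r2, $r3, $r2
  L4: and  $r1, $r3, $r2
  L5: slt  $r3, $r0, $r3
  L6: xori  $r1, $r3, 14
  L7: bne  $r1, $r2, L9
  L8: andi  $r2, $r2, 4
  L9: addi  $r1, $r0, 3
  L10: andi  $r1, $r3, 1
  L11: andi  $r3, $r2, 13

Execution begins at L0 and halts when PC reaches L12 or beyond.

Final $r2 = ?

PC=0  addi  $r2, $r0, 2      | $r0=0 $r1=7 $r2=2 $r3=14
PC=1  andi  $r3, $r0, 4      | $r0=0 $r1=7 $r2=2 $r3=0
PC=2  beq  $r2, $r0, L0      | $r0=0 $r1=7 $r2=2 $r3=0  [not taken]
PC=3  sub  $r2, $r3, $r2     | $r0=0 $r1=7 $r2=65534 $r3=0
PC=4  and  $r1, $r3, $r2     | $r0=0 $r1=0 $r2=65534 $r3=0
PC=5  slt  $r3, $r0, $r3     | $r0=0 $r1=0 $r2=65534 $r3=0
PC=6  xori  $r1, $r3, 14     | $r0=0 $r1=14 $r2=65534 $r3=0
PC=7  bne  $r1, $r2, L9      | $r0=0 $r1=14 $r2=65534 $r3=0  [TAKEN]
PC=8  andi  $r2, $r2, 4      | $r0=0 $r1=14 $r2=4 $r3=0
PC=9  addi  $r1, $r0, 3      | $r0=0 $r1=3 $r2=4 $r3=0
PC=10 andi  $r1, $r3, 1      | $r0=0 $r1=0 $r2=4 $r3=0
PC=11 andi  $r3, $r2, 13     | $r0=0 $r1=0 $r2=4 $r3=4

4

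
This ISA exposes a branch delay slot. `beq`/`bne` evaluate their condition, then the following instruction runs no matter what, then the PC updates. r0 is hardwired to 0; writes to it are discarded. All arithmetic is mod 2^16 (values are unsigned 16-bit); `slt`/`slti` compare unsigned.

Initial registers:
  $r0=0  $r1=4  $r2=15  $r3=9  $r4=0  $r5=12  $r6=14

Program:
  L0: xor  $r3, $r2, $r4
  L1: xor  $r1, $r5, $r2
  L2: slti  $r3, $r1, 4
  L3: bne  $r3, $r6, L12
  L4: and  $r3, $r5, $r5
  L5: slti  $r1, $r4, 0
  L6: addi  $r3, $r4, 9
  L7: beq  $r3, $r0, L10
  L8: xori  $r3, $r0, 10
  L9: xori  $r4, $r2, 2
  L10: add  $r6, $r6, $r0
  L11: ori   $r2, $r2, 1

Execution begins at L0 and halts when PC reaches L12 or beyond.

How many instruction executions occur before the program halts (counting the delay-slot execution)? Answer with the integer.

[0] xor  $r3, $r2, $r4  →  {$r0:0, $r1:4, $r2:15, $r3:15, $r4:0, $r5:12, $r6:14}
[1] xor  $r1, $r5, $r2  →  {$r0:0, $r1:3, $r2:15, $r3:15, $r4:0, $r5:12, $r6:14}
[2] slti  $r3, $r1, 4  →  {$r0:0, $r1:3, $r2:15, $r3:1, $r4:0, $r5:12, $r6:14}
[3] bne  $r3, $r6, L12  →  {$r0:0, $r1:3, $r2:15, $r3:1, $r4:0, $r5:12, $r6:14}  ⟨branch taken⟩
[4] and  $r3, $r5, $r5  →  {$r0:0, $r1:3, $r2:15, $r3:12, $r4:0, $r5:12, $r6:14}

5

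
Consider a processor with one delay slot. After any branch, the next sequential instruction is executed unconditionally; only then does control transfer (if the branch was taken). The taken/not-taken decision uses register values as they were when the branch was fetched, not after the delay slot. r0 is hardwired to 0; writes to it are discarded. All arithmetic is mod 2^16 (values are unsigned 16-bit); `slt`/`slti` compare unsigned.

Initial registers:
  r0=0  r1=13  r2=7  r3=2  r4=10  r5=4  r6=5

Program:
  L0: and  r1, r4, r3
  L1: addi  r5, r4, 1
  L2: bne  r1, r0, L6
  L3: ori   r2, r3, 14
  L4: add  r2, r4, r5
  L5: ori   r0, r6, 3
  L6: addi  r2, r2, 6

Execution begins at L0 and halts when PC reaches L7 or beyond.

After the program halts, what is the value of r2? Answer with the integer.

[0] and  r1, r4, r3  →  {r0:0, r1:2, r2:7, r3:2, r4:10, r5:4, r6:5}
[1] addi  r5, r4, 1  →  {r0:0, r1:2, r2:7, r3:2, r4:10, r5:11, r6:5}
[2] bne  r1, r0, L6  →  {r0:0, r1:2, r2:7, r3:2, r4:10, r5:11, r6:5}  ⟨branch taken⟩
[3] ori   r2, r3, 14  →  {r0:0, r1:2, r2:14, r3:2, r4:10, r5:11, r6:5}
[6] addi  r2, r2, 6  →  {r0:0, r1:2, r2:20, r3:2, r4:10, r5:11, r6:5}

20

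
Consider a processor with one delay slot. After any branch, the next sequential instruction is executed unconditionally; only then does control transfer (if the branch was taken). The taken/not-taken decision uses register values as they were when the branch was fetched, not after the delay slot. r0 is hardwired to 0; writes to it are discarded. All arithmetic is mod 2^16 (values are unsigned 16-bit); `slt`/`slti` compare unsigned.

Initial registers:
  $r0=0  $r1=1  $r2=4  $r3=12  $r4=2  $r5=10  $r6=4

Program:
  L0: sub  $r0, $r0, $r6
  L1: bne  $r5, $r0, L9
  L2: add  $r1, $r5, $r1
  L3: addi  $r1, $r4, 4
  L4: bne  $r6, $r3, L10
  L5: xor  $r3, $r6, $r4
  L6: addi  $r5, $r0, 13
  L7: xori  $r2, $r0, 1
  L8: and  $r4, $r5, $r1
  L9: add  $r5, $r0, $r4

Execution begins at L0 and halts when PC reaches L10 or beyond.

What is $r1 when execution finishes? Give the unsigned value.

11

PC=0  sub  $r0, $r0, $r6     | $r0=0 $r1=1 $r2=4 $r3=12 $r4=2 $r5=10 $r6=4
PC=1  bne  $r5, $r0, L9      | $r0=0 $r1=1 $r2=4 $r3=12 $r4=2 $r5=10 $r6=4  [TAKEN]
PC=2  add  $r1, $r5, $r1     | $r0=0 $r1=11 $r2=4 $r3=12 $r4=2 $r5=10 $r6=4
PC=9  add  $r5, $r0, $r4     | $r0=0 $r1=11 $r2=4 $r3=12 $r4=2 $r5=2 $r6=4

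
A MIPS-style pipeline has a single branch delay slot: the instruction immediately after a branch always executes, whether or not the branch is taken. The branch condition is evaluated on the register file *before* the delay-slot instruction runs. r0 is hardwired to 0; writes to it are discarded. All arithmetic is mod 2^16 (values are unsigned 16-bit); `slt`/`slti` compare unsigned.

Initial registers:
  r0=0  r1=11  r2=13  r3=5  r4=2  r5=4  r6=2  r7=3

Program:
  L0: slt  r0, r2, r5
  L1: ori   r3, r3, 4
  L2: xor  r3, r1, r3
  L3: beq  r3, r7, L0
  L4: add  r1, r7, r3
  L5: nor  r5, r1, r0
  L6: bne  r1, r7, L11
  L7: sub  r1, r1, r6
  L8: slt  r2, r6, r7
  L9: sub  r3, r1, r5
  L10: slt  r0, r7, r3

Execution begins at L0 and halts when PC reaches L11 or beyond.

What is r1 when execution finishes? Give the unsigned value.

15

#0 slt  r0, r2, r5 ; 0/11/13/5/2/4/2/3
#1 ori   r3, r3, 4 ; 0/11/13/5/2/4/2/3
#2 xor  r3, r1, r3 ; 0/11/13/14/2/4/2/3
#3 beq  r3, r7, L0 ; 0/11/13/14/2/4/2/3 ; →fallthru
#4 add  r1, r7, r3 ; 0/17/13/14/2/4/2/3
#5 nor  r5, r1, r0 ; 0/17/13/14/2/65518/2/3
#6 bne  r1, r7, L11 ; 0/17/13/14/2/65518/2/3 ; →target
#7 sub  r1, r1, r6 ; 0/15/13/14/2/65518/2/3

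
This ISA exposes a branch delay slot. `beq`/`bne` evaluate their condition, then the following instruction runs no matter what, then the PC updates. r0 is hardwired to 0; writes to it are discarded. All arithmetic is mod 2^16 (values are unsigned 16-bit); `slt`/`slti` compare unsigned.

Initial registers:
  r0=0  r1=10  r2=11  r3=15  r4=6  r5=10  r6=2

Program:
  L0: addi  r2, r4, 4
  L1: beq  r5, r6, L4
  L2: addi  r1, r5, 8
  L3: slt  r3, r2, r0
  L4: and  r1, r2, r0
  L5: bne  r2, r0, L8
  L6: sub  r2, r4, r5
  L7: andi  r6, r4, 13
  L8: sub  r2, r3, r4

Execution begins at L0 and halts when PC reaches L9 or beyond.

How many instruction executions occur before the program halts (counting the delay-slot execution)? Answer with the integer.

  step pc=0: addi  r2, r4, 4  regs=(0,10,10,15,6,10,2)
  step pc=1: beq  r5, r6, L4  cond=F  regs=(0,10,10,15,6,10,2)
  step pc=2: addi  r1, r5, 8  regs=(0,18,10,15,6,10,2)
  step pc=3: slt  r3, r2, r0  regs=(0,18,10,0,6,10,2)
  step pc=4: and  r1, r2, r0  regs=(0,0,10,0,6,10,2)
  step pc=5: bne  r2, r0, L8  cond=T  regs=(0,0,10,0,6,10,2)
  step pc=6: sub  r2, r4, r5  regs=(0,0,65532,0,6,10,2)
  step pc=8: sub  r2, r3, r4  regs=(0,0,65530,0,6,10,2)

8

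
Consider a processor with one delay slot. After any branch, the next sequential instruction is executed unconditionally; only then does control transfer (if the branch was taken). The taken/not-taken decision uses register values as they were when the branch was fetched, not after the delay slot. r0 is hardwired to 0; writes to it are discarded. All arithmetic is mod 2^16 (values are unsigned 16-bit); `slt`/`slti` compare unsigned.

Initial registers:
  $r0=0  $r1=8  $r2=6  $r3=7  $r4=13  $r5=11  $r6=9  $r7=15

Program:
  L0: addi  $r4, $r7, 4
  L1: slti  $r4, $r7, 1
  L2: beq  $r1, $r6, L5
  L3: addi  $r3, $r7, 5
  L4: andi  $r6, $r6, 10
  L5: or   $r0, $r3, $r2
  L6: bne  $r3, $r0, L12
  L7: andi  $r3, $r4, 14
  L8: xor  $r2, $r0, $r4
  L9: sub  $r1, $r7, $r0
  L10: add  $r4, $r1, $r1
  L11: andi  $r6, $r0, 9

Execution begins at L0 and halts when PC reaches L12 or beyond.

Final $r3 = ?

[0] addi  $r4, $r7, 4  →  {$r0:0, $r1:8, $r2:6, $r3:7, $r4:19, $r5:11, $r6:9, $r7:15}
[1] slti  $r4, $r7, 1  →  {$r0:0, $r1:8, $r2:6, $r3:7, $r4:0, $r5:11, $r6:9, $r7:15}
[2] beq  $r1, $r6, L5  →  {$r0:0, $r1:8, $r2:6, $r3:7, $r4:0, $r5:11, $r6:9, $r7:15}  ⟨branch fallthrough⟩
[3] addi  $r3, $r7, 5  →  {$r0:0, $r1:8, $r2:6, $r3:20, $r4:0, $r5:11, $r6:9, $r7:15}
[4] andi  $r6, $r6, 10  →  {$r0:0, $r1:8, $r2:6, $r3:20, $r4:0, $r5:11, $r6:8, $r7:15}
[5] or   $r0, $r3, $r2  →  {$r0:0, $r1:8, $r2:6, $r3:20, $r4:0, $r5:11, $r6:8, $r7:15}
[6] bne  $r3, $r0, L12  →  {$r0:0, $r1:8, $r2:6, $r3:20, $r4:0, $r5:11, $r6:8, $r7:15}  ⟨branch taken⟩
[7] andi  $r3, $r4, 14  →  {$r0:0, $r1:8, $r2:6, $r3:0, $r4:0, $r5:11, $r6:8, $r7:15}

0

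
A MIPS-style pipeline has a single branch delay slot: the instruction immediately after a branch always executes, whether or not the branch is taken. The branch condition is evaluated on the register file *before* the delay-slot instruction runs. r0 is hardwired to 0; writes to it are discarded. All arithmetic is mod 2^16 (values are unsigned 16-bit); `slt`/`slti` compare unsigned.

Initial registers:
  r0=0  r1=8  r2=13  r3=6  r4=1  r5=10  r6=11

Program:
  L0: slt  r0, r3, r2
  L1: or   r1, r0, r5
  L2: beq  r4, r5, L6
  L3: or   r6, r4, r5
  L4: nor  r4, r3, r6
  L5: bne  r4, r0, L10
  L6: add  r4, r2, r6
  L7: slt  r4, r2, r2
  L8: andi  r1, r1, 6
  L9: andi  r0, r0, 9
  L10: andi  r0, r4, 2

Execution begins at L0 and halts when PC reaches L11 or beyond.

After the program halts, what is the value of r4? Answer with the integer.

24

  step pc=0: slt  r0, r3, r2  regs=(0,8,13,6,1,10,11)
  step pc=1: or   r1, r0, r5  regs=(0,10,13,6,1,10,11)
  step pc=2: beq  r4, r5, L6  cond=F  regs=(0,10,13,6,1,10,11)
  step pc=3: or   r6, r4, r5  regs=(0,10,13,6,1,10,11)
  step pc=4: nor  r4, r3, r6  regs=(0,10,13,6,65520,10,11)
  step pc=5: bne  r4, r0, L10  cond=T  regs=(0,10,13,6,65520,10,11)
  step pc=6: add  r4, r2, r6  regs=(0,10,13,6,24,10,11)
  step pc=10: andi  r0, r4, 2  regs=(0,10,13,6,24,10,11)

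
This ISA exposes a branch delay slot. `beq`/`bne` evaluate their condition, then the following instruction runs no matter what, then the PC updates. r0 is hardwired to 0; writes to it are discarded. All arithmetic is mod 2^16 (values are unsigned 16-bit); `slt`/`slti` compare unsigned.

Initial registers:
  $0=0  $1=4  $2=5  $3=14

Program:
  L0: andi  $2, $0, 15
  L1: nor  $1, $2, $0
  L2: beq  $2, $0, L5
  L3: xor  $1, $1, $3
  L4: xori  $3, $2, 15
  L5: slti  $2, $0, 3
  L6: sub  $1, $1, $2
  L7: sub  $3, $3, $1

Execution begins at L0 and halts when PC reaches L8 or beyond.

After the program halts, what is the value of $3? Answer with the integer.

#0 andi  $2, $0, 15 ; 0/4/0/14
#1 nor  $1, $2, $0 ; 0/65535/0/14
#2 beq  $2, $0, L5 ; 0/65535/0/14 ; →target
#3 xor  $1, $1, $3 ; 0/65521/0/14
#5 slti  $2, $0, 3 ; 0/65521/1/14
#6 sub  $1, $1, $2 ; 0/65520/1/14
#7 sub  $3, $3, $1 ; 0/65520/1/30

30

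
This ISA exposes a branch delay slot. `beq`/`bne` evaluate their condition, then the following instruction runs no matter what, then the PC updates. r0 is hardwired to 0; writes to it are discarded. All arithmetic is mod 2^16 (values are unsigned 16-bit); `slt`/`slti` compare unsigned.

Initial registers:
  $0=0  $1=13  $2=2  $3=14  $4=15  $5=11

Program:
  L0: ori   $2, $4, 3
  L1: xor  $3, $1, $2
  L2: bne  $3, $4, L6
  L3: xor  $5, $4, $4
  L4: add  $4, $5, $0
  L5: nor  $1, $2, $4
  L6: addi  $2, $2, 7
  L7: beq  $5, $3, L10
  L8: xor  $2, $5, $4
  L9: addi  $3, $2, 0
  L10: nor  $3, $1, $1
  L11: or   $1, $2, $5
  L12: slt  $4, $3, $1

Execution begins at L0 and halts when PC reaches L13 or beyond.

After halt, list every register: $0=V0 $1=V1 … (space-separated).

#0 ori   $2, $4, 3 ; 0/13/15/14/15/11
#1 xor  $3, $1, $2 ; 0/13/15/2/15/11
#2 bne  $3, $4, L6 ; 0/13/15/2/15/11 ; →target
#3 xor  $5, $4, $4 ; 0/13/15/2/15/0
#6 addi  $2, $2, 7 ; 0/13/22/2/15/0
#7 beq  $5, $3, L10 ; 0/13/22/2/15/0 ; →fallthru
#8 xor  $2, $5, $4 ; 0/13/15/2/15/0
#9 addi  $3, $2, 0 ; 0/13/15/15/15/0
#10 nor  $3, $1, $1 ; 0/13/15/65522/15/0
#11 or   $1, $2, $5 ; 0/15/15/65522/15/0
#12 slt  $4, $3, $1 ; 0/15/15/65522/0/0

$0=0 $1=15 $2=15 $3=65522 $4=0 $5=0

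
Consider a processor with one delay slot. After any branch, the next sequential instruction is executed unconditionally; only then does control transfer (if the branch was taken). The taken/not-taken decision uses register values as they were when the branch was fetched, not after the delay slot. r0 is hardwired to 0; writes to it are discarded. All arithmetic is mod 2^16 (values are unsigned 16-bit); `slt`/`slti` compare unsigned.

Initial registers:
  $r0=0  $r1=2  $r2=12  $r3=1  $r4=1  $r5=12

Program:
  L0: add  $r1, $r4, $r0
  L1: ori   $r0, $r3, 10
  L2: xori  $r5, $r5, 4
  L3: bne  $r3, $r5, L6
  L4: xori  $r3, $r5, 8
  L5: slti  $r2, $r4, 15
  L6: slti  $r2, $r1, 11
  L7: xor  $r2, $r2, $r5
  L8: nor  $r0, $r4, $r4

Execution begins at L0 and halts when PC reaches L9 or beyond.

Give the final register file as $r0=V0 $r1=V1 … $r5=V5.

  step pc=0: add  $r1, $r4, $r0  regs=(0,1,12,1,1,12)
  step pc=1: ori   $r0, $r3, 10  regs=(0,1,12,1,1,12)
  step pc=2: xori  $r5, $r5, 4  regs=(0,1,12,1,1,8)
  step pc=3: bne  $r3, $r5, L6  cond=T  regs=(0,1,12,1,1,8)
  step pc=4: xori  $r3, $r5, 8  regs=(0,1,12,0,1,8)
  step pc=6: slti  $r2, $r1, 11  regs=(0,1,1,0,1,8)
  step pc=7: xor  $r2, $r2, $r5  regs=(0,1,9,0,1,8)
  step pc=8: nor  $r0, $r4, $r4  regs=(0,1,9,0,1,8)

$r0=0 $r1=1 $r2=9 $r3=0 $r4=1 $r5=8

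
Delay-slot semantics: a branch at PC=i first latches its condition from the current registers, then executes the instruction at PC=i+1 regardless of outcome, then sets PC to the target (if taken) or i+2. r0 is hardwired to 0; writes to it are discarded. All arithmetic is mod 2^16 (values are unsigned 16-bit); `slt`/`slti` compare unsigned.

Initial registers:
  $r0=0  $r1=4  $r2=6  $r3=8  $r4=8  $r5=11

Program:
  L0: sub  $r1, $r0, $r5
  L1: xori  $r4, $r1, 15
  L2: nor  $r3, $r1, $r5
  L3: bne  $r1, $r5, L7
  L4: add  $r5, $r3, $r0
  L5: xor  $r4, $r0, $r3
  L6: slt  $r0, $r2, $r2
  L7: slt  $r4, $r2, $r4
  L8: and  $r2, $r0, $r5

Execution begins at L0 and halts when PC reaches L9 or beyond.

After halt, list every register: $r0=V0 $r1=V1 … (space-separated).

[0] sub  $r1, $r0, $r5  →  {$r0:0, $r1:65525, $r2:6, $r3:8, $r4:8, $r5:11}
[1] xori  $r4, $r1, 15  →  {$r0:0, $r1:65525, $r2:6, $r3:8, $r4:65530, $r5:11}
[2] nor  $r3, $r1, $r5  →  {$r0:0, $r1:65525, $r2:6, $r3:0, $r4:65530, $r5:11}
[3] bne  $r1, $r5, L7  →  {$r0:0, $r1:65525, $r2:6, $r3:0, $r4:65530, $r5:11}  ⟨branch taken⟩
[4] add  $r5, $r3, $r0  →  {$r0:0, $r1:65525, $r2:6, $r3:0, $r4:65530, $r5:0}
[7] slt  $r4, $r2, $r4  →  {$r0:0, $r1:65525, $r2:6, $r3:0, $r4:1, $r5:0}
[8] and  $r2, $r0, $r5  →  {$r0:0, $r1:65525, $r2:0, $r3:0, $r4:1, $r5:0}

$r0=0 $r1=65525 $r2=0 $r3=0 $r4=1 $r5=0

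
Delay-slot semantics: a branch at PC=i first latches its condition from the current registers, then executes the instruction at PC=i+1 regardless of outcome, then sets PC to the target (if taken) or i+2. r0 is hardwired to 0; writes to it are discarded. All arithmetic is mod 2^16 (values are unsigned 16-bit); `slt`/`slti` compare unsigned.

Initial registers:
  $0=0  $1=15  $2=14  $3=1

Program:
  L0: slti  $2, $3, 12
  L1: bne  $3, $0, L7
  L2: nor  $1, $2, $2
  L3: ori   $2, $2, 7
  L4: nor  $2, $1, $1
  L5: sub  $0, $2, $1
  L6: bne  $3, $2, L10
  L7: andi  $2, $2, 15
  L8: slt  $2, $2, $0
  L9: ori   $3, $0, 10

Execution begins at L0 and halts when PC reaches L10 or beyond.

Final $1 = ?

65534

[0] slti  $2, $3, 12  →  {$0:0, $1:15, $2:1, $3:1}
[1] bne  $3, $0, L7  →  {$0:0, $1:15, $2:1, $3:1}  ⟨branch taken⟩
[2] nor  $1, $2, $2  →  {$0:0, $1:65534, $2:1, $3:1}
[7] andi  $2, $2, 15  →  {$0:0, $1:65534, $2:1, $3:1}
[8] slt  $2, $2, $0  →  {$0:0, $1:65534, $2:0, $3:1}
[9] ori   $3, $0, 10  →  {$0:0, $1:65534, $2:0, $3:10}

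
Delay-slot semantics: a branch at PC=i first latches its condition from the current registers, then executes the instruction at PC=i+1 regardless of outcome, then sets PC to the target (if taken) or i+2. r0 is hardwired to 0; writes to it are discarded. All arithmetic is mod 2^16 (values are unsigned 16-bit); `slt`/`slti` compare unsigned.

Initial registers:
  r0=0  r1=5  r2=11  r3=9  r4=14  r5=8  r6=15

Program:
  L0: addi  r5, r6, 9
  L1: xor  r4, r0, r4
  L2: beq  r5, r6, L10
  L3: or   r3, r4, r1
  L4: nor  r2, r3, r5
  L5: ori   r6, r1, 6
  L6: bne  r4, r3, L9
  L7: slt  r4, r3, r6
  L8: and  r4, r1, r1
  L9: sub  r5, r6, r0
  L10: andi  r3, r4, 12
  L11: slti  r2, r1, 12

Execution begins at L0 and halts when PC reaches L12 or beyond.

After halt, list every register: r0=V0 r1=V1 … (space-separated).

#0 addi  r5, r6, 9 ; 0/5/11/9/14/24/15
#1 xor  r4, r0, r4 ; 0/5/11/9/14/24/15
#2 beq  r5, r6, L10 ; 0/5/11/9/14/24/15 ; →fallthru
#3 or   r3, r4, r1 ; 0/5/11/15/14/24/15
#4 nor  r2, r3, r5 ; 0/5/65504/15/14/24/15
#5 ori   r6, r1, 6 ; 0/5/65504/15/14/24/7
#6 bne  r4, r3, L9 ; 0/5/65504/15/14/24/7 ; →target
#7 slt  r4, r3, r6 ; 0/5/65504/15/0/24/7
#9 sub  r5, r6, r0 ; 0/5/65504/15/0/7/7
#10 andi  r3, r4, 12 ; 0/5/65504/0/0/7/7
#11 slti  r2, r1, 12 ; 0/5/1/0/0/7/7

r0=0 r1=5 r2=1 r3=0 r4=0 r5=7 r6=7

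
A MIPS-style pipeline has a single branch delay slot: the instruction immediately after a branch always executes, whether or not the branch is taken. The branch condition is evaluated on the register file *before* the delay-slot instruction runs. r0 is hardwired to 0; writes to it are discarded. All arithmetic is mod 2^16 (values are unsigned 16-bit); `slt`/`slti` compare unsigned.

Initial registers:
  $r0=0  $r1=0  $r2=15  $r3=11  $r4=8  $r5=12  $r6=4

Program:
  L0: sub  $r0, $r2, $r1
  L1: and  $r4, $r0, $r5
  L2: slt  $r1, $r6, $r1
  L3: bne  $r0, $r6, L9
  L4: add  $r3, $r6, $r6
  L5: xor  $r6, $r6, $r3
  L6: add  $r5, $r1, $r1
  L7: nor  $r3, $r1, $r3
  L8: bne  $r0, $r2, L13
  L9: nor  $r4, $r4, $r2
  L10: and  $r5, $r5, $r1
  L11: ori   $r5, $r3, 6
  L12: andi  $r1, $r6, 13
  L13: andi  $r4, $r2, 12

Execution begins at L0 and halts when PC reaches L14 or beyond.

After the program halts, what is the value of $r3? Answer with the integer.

8

[0] sub  $r0, $r2, $r1  →  {$r0:0, $r1:0, $r2:15, $r3:11, $r4:8, $r5:12, $r6:4}
[1] and  $r4, $r0, $r5  →  {$r0:0, $r1:0, $r2:15, $r3:11, $r4:0, $r5:12, $r6:4}
[2] slt  $r1, $r6, $r1  →  {$r0:0, $r1:0, $r2:15, $r3:11, $r4:0, $r5:12, $r6:4}
[3] bne  $r0, $r6, L9  →  {$r0:0, $r1:0, $r2:15, $r3:11, $r4:0, $r5:12, $r6:4}  ⟨branch taken⟩
[4] add  $r3, $r6, $r6  →  {$r0:0, $r1:0, $r2:15, $r3:8, $r4:0, $r5:12, $r6:4}
[9] nor  $r4, $r4, $r2  →  {$r0:0, $r1:0, $r2:15, $r3:8, $r4:65520, $r5:12, $r6:4}
[10] and  $r5, $r5, $r1  →  {$r0:0, $r1:0, $r2:15, $r3:8, $r4:65520, $r5:0, $r6:4}
[11] ori   $r5, $r3, 6  →  {$r0:0, $r1:0, $r2:15, $r3:8, $r4:65520, $r5:14, $r6:4}
[12] andi  $r1, $r6, 13  →  {$r0:0, $r1:4, $r2:15, $r3:8, $r4:65520, $r5:14, $r6:4}
[13] andi  $r4, $r2, 12  →  {$r0:0, $r1:4, $r2:15, $r3:8, $r4:12, $r5:14, $r6:4}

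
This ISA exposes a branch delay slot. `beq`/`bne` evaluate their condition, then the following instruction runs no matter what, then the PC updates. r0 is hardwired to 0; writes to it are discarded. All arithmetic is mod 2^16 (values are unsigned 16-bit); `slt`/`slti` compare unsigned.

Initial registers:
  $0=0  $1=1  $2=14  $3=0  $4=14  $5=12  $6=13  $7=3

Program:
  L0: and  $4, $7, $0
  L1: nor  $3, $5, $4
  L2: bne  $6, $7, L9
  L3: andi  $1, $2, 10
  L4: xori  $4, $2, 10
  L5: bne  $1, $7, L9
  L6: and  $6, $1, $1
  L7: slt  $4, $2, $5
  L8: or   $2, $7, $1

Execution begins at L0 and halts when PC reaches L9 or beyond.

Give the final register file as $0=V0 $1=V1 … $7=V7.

  step pc=0: and  $4, $7, $0  regs=(0,1,14,0,0,12,13,3)
  step pc=1: nor  $3, $5, $4  regs=(0,1,14,65523,0,12,13,3)
  step pc=2: bne  $6, $7, L9  cond=T  regs=(0,1,14,65523,0,12,13,3)
  step pc=3: andi  $1, $2, 10  regs=(0,10,14,65523,0,12,13,3)

$0=0 $1=10 $2=14 $3=65523 $4=0 $5=12 $6=13 $7=3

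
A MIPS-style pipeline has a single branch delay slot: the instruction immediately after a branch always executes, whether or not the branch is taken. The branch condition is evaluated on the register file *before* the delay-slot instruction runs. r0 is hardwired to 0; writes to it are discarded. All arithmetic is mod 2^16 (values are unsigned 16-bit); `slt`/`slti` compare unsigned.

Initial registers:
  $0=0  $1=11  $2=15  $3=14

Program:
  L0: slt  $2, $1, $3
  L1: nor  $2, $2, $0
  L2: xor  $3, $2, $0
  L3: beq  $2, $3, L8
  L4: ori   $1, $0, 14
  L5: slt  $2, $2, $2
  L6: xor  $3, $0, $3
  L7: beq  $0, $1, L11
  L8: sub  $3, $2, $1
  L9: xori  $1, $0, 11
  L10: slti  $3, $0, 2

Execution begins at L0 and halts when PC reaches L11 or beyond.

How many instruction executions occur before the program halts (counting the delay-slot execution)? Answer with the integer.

8

#0 slt  $2, $1, $3 ; 0/11/1/14
#1 nor  $2, $2, $0 ; 0/11/65534/14
#2 xor  $3, $2, $0 ; 0/11/65534/65534
#3 beq  $2, $3, L8 ; 0/11/65534/65534 ; →target
#4 ori   $1, $0, 14 ; 0/14/65534/65534
#8 sub  $3, $2, $1 ; 0/14/65534/65520
#9 xori  $1, $0, 11 ; 0/11/65534/65520
#10 slti  $3, $0, 2 ; 0/11/65534/1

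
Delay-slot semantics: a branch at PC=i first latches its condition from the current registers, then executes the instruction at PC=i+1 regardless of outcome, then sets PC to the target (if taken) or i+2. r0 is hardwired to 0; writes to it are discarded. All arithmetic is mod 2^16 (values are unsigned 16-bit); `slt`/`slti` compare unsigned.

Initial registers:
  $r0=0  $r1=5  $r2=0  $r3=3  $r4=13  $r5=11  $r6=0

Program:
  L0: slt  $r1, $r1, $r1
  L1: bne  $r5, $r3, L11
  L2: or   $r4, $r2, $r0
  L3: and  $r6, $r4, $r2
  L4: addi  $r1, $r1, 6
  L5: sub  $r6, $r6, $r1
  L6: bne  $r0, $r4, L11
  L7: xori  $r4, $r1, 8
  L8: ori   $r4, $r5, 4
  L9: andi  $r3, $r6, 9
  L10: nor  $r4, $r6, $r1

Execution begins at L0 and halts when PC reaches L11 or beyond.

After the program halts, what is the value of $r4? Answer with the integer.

0

  step pc=0: slt  $r1, $r1, $r1  regs=(0,0,0,3,13,11,0)
  step pc=1: bne  $r5, $r3, L11  cond=T  regs=(0,0,0,3,13,11,0)
  step pc=2: or   $r4, $r2, $r0  regs=(0,0,0,3,0,11,0)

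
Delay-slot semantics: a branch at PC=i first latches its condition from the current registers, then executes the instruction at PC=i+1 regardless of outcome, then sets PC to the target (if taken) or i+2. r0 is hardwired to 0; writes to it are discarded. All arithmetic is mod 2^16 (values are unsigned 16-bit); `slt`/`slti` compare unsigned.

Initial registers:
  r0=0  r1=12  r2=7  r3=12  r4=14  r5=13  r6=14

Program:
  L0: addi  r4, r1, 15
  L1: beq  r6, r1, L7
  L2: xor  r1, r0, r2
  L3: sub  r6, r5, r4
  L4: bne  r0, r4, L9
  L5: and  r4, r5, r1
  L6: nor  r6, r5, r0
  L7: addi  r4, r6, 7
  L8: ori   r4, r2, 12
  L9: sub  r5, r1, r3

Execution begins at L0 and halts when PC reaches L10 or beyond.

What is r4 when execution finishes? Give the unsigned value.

5

[0] addi  r4, r1, 15  →  {r0:0, r1:12, r2:7, r3:12, r4:27, r5:13, r6:14}
[1] beq  r6, r1, L7  →  {r0:0, r1:12, r2:7, r3:12, r4:27, r5:13, r6:14}  ⟨branch fallthrough⟩
[2] xor  r1, r0, r2  →  {r0:0, r1:7, r2:7, r3:12, r4:27, r5:13, r6:14}
[3] sub  r6, r5, r4  →  {r0:0, r1:7, r2:7, r3:12, r4:27, r5:13, r6:65522}
[4] bne  r0, r4, L9  →  {r0:0, r1:7, r2:7, r3:12, r4:27, r5:13, r6:65522}  ⟨branch taken⟩
[5] and  r4, r5, r1  →  {r0:0, r1:7, r2:7, r3:12, r4:5, r5:13, r6:65522}
[9] sub  r5, r1, r3  →  {r0:0, r1:7, r2:7, r3:12, r4:5, r5:65531, r6:65522}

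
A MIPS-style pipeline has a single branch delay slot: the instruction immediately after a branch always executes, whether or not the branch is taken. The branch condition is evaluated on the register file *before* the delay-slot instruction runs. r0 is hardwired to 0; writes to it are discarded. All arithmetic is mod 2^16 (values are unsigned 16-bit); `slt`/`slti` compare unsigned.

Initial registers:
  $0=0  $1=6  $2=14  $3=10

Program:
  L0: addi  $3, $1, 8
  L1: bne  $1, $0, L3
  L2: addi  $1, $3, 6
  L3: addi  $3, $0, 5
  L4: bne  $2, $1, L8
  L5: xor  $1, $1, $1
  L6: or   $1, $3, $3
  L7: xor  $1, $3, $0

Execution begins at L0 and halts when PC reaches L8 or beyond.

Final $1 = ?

  step pc=0: addi  $3, $1, 8  regs=(0,6,14,14)
  step pc=1: bne  $1, $0, L3  cond=T  regs=(0,6,14,14)
  step pc=2: addi  $1, $3, 6  regs=(0,20,14,14)
  step pc=3: addi  $3, $0, 5  regs=(0,20,14,5)
  step pc=4: bne  $2, $1, L8  cond=T  regs=(0,20,14,5)
  step pc=5: xor  $1, $1, $1  regs=(0,0,14,5)

0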